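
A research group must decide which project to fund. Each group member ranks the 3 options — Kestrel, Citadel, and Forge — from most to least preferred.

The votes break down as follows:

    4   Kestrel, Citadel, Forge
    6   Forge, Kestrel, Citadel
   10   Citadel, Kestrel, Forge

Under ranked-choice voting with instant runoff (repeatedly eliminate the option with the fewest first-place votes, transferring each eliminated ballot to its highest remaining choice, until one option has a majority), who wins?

Round 1: Citadel 10, Forge 6, Kestrel 4. Kestrel has the fewest and is eliminated.
Round 2: Citadel 14, Forge 6. Citadel has a majority.

Citadel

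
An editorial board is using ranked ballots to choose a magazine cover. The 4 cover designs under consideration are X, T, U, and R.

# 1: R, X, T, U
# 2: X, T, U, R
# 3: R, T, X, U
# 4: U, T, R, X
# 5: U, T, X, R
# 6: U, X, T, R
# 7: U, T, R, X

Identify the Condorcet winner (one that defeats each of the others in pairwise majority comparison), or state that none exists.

U

Head-to-head results (7 voters total):
X vs T: T wins 4–3.
X vs U: U wins 4–3.
X vs R: R wins 4–3.
T vs U: U wins 4–3.
T vs R: T wins 5–2.
U vs R: U wins 5–2.
U beats each rival — X (4–3), T (4–3), R (5–2) — so U is the Condorcet winner.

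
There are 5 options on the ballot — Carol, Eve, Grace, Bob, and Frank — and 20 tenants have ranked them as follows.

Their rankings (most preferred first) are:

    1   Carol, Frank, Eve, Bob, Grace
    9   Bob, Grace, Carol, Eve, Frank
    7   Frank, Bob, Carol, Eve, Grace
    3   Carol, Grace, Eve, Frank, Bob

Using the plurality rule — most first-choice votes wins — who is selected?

First-place vote totals:
  Carol: 4
  Eve: 0
  Grace: 0
  Bob: 9
  Frank: 7
Bob has the most first-place votes.

Bob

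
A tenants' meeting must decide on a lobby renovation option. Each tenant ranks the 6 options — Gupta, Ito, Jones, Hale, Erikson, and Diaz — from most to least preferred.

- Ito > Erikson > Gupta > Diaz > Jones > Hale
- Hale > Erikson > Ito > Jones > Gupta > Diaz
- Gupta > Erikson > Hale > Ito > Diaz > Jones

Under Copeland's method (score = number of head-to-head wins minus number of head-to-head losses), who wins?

Erikson

Pairwise results:
  Gupta vs Ito: Ito wins 2–1.
  Gupta vs Jones: Gupta wins 2–1.
  Gupta vs Hale: Gupta wins 2–1.
  Gupta vs Erikson: Erikson wins 2–1.
  Gupta vs Diaz: Gupta wins 3–0.
  Ito vs Jones: Ito wins 3–0.
  Ito vs Hale: Hale wins 2–1.
  Ito vs Erikson: Erikson wins 2–1.
  Ito vs Diaz: Ito wins 3–0.
  Jones vs Hale: Hale wins 2–1.
  Jones vs Erikson: Erikson wins 3–0.
  Jones vs Diaz: Diaz wins 2–1.
  Hale vs Erikson: Erikson wins 2–1.
  Hale vs Diaz: Hale wins 2–1.
  Erikson vs Diaz: Erikson wins 3–0.
Copeland scores (wins − losses):
  Gupta: 3 − 2 = 1
  Ito: 3 − 2 = 1
  Jones: 0 − 5 = -5
  Hale: 3 − 2 = 1
  Erikson: 5 − 0 = 5
  Diaz: 1 − 4 = -3
Erikson has the best Copeland score.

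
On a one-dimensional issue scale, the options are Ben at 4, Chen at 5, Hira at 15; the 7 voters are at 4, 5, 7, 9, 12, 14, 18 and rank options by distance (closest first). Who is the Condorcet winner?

With single-peaked preferences on a line, the Condorcet winner is the candidate closest to the median voter.
The median voter (position 9) is closest to Chen at 5.
Check: Chen vs Hira — voters closer to Chen: 4 of 7.

Chen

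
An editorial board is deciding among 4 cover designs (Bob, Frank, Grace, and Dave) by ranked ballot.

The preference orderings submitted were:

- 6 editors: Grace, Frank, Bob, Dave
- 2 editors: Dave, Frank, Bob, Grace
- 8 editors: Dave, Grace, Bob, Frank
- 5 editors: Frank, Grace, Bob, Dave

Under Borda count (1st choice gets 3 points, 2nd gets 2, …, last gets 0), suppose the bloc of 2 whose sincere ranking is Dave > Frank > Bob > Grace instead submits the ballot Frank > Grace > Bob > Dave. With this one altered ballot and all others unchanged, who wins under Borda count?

Borda totals with the altered ballot: Bob 21, Frank 33, Grace 48, Dave 24.
The winner is unchanged: still Grace.

Grace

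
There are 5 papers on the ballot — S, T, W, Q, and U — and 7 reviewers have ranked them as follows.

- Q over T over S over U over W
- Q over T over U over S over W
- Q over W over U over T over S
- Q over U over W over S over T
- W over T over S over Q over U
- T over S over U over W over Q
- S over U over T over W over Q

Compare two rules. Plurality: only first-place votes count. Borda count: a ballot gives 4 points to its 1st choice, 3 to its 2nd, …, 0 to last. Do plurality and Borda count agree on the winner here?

Yes

Plurality first-place counts: S 1, T 1, W 1, Q 4, U 0 → Q.
Borda totals: S 13, T 16, W 11, Q 17, U 13 → Q.
The two rules agree on Q.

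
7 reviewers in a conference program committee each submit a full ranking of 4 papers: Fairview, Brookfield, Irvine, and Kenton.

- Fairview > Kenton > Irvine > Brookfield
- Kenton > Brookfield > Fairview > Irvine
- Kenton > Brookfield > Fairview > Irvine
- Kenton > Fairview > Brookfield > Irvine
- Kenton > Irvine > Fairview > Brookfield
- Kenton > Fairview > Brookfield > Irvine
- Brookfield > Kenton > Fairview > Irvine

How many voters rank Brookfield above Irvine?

Ballots ranking Brookfield above Irvine: 5.
Ballots ranking Irvine above Brookfield: 2.
So 5 of 7 voters prefer Brookfield to Irvine.

5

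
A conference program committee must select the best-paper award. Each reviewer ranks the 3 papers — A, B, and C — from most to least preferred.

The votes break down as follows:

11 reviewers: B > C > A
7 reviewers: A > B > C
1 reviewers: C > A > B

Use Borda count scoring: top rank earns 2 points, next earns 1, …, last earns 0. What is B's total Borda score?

29

Borda scores:
  A: 11·0 + 7·2 + 1 = 15
  B: 11·2 + 7·1 + 0 = 29
  C: 11·1 + 7·0 + 2 = 13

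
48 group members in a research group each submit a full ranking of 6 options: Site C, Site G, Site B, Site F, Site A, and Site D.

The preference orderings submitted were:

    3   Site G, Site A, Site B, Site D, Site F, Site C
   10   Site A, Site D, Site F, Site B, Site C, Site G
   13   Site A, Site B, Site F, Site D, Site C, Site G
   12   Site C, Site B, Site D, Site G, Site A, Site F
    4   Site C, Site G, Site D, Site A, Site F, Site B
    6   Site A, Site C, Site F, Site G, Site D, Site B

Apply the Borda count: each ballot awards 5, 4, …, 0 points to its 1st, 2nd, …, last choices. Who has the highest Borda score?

Site A

Borda scores:
  Site C: 3·0 + 10·1 + 13·1 + 12·5 + 4·5 + 6·4 = 127
  Site G: 3·5 + 10·0 + 13·0 + 12·2 + 4·4 + 6·2 = 67
  Site B: 3·3 + 10·2 + 13·4 + 12·4 + 4·0 + 6·0 = 129
  Site F: 3·1 + 10·3 + 13·3 + 12·0 + 4·1 + 6·3 = 94
  Site A: 3·4 + 10·5 + 13·5 + 12·1 + 4·2 + 6·5 = 177
  Site D: 3·2 + 10·4 + 13·2 + 12·3 + 4·3 + 6·1 = 126
Site A has the highest total.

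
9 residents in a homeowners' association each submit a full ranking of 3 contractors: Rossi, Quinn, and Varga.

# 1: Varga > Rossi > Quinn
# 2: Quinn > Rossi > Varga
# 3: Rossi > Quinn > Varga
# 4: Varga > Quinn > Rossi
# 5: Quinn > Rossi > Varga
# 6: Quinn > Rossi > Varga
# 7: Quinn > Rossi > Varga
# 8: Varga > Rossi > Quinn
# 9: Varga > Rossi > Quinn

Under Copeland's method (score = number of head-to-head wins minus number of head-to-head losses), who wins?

Pairwise results:
  Rossi vs Quinn: Quinn wins 5–4.
  Rossi vs Varga: Rossi wins 5–4.
  Quinn vs Varga: Quinn wins 5–4.
Copeland scores (wins − losses):
  Rossi: 1 − 1 = 0
  Quinn: 2 − 0 = 2
  Varga: 0 − 2 = -2
Quinn has the best Copeland score.

Quinn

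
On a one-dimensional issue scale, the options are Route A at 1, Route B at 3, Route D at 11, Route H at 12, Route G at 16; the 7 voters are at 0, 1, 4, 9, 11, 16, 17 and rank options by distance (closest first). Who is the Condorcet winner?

With single-peaked preferences on a line, the Condorcet winner is the candidate closest to the median voter.
The median voter (position 9) is closest to Route D at 11.
Check: Route D vs Route G — voters closer to Route D: 5 of 7.

Route D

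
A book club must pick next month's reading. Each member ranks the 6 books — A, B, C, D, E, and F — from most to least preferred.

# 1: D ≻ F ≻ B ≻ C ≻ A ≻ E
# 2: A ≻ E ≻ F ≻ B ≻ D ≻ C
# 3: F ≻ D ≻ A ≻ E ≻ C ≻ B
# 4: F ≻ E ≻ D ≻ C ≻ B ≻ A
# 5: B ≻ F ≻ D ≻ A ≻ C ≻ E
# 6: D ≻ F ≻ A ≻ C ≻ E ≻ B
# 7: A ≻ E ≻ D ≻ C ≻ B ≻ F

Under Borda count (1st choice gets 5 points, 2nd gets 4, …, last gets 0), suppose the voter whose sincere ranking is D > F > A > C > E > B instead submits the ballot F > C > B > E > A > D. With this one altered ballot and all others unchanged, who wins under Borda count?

Borda totals with the altered ballot: A 17, B 15, C 12, D 19, E 16, F 26.
The winner is unchanged: still F.

F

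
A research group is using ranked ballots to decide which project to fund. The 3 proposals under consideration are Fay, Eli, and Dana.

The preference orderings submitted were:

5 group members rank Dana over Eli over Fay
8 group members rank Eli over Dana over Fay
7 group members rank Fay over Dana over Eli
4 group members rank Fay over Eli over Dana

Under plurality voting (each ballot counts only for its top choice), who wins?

Fay

First-place vote totals:
  Fay: 11
  Eli: 8
  Dana: 5
Fay has the most first-place votes.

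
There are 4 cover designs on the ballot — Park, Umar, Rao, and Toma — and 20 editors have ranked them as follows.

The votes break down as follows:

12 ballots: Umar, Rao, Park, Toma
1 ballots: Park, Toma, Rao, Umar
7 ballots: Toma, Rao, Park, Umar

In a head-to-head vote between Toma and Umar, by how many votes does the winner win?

4

Ballots ranking Toma above Umar: 1+7 = 8.
Ballots ranking Umar above Toma: 12.
Umar wins 12–8, a margin of 4.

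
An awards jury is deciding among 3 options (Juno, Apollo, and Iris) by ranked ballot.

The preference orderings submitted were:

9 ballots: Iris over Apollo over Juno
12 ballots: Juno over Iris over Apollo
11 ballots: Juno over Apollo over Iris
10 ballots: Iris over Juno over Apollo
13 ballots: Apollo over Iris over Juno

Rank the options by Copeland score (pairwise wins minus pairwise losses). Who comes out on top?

Iris

Pairwise results:
  Juno vs Apollo: Juno wins 33–22.
  Juno vs Iris: Iris wins 32–23.
  Apollo vs Iris: Iris wins 31–24.
Copeland scores (wins − losses):
  Juno: 1 − 1 = 0
  Apollo: 0 − 2 = -2
  Iris: 2 − 0 = 2
Iris has the best Copeland score.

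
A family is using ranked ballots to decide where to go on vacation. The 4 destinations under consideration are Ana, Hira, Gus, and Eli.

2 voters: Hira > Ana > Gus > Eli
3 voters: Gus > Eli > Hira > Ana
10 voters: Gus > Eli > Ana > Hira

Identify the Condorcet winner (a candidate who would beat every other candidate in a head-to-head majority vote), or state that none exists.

Gus

Head-to-head results (15 voters total):
Ana vs Hira: Ana wins 10–5.
Ana vs Gus: Gus wins 13–2.
Ana vs Eli: Eli wins 13–2.
Hira vs Gus: Gus wins 13–2.
Hira vs Eli: Eli wins 13–2.
Gus vs Eli: Gus wins 15–0.
Gus beats each rival — Ana (13–2), Hira (13–2), Eli (15–0) — so Gus is the Condorcet winner.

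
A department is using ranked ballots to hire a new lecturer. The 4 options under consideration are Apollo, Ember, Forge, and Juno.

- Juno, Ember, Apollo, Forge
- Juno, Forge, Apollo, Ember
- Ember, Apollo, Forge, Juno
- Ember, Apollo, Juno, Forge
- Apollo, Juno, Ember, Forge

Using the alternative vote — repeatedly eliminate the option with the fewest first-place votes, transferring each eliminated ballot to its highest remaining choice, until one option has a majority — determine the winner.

Juno

Round 1: Ember 2, Juno 2, Apollo 1, Forge 0. Forge has the fewest and is eliminated.
Round 2: Ember 2, Juno 2, Apollo 1. Apollo has the fewest and is eliminated.
Round 3: Juno 3, Ember 2. Juno has a majority.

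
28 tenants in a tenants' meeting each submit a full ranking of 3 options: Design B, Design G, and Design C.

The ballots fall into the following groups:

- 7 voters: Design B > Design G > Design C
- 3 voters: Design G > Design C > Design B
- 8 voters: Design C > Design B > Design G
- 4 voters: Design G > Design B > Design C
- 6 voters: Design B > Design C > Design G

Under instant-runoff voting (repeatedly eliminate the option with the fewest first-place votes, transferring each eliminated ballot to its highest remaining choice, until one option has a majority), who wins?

Design B

Round 1: Design B 13, Design C 8, Design G 7. Design G has the fewest and is eliminated.
Round 2: Design B 17, Design C 11. Design B has a majority.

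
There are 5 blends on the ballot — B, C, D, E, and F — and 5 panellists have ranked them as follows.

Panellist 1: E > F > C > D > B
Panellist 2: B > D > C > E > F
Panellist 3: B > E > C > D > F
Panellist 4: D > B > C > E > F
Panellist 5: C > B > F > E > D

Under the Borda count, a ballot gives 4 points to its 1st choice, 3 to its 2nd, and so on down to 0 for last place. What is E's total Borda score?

Borda scores:
  B: 0 + 4 + 4 + 3 + 3 = 14
  C: 2 + 2 + 2 + 2 + 4 = 12
  D: 1 + 3 + 1 + 4 + 0 = 9
  E: 4 + 1 + 3 + 1 + 1 = 10
  F: 3 + 0 + 0 + 0 + 2 = 5

10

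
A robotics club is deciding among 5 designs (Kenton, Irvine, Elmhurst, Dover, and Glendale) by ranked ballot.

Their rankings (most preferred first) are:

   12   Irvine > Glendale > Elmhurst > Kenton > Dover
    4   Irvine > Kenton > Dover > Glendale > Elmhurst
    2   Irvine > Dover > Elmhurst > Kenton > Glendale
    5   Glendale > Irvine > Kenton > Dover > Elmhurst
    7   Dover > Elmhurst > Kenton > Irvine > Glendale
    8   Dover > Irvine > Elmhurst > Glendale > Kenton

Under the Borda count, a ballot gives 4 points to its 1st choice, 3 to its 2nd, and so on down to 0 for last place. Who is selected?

Borda scores:
  Kenton: 12·1 + 4·3 + 2·1 + 5·2 + 7·2 + 8·0 = 50
  Irvine: 12·4 + 4·4 + 2·4 + 5·3 + 7·1 + 8·3 = 118
  Elmhurst: 12·2 + 4·0 + 2·2 + 5·0 + 7·3 + 8·2 = 65
  Dover: 12·0 + 4·2 + 2·3 + 5·1 + 7·4 + 8·4 = 79
  Glendale: 12·3 + 4·1 + 2·0 + 5·4 + 7·0 + 8·1 = 68
Irvine has the highest total.

Irvine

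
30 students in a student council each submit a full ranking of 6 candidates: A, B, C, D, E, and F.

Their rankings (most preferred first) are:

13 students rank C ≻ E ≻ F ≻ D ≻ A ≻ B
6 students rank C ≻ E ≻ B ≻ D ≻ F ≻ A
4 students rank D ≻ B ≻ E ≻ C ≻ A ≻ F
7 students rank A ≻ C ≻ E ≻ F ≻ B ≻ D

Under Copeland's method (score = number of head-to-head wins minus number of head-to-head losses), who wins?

Pairwise results:
  A vs B: A wins 20–10.
  A vs C: C wins 23–7.
  A vs D: D wins 23–7.
  A vs E: E wins 23–7.
  A vs F: F wins 19–11.
  B vs C: C wins 26–4.
  B vs D: D wins 17–13.
  B vs E: E wins 26–4.
  B vs F: F wins 20–10.
  C vs D: C wins 26–4.
  C vs E: C wins 26–4.
  C vs F: C wins 30–0.
  D vs E: E wins 26–4.
  D vs F: F wins 20–10.
  E vs F: E wins 30–0.
Copeland scores (wins − losses):
  A: 1 − 4 = -3
  B: 0 − 5 = -5
  C: 5 − 0 = 5
  D: 2 − 3 = -1
  E: 4 − 1 = 3
  F: 3 − 2 = 1
C has the best Copeland score.

C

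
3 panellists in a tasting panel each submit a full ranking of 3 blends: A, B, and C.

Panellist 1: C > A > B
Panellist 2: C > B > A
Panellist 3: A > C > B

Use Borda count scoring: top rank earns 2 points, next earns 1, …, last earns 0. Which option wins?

Borda scores:
  A: 1 + 0 + 2 = 3
  B: 0 + 1 + 0 = 1
  C: 2 + 2 + 1 = 5
C has the highest total.

C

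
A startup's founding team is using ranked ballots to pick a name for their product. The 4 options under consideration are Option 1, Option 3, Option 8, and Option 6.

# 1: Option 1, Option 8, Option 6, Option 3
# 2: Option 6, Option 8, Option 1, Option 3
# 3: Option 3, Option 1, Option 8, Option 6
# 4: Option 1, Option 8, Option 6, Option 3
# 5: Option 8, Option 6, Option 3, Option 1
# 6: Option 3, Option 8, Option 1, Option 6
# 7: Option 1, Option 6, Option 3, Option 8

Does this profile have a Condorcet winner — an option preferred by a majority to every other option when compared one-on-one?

Head-to-head results (7 voters total):
Option 1 vs Option 3: Option 1 wins 4–3.
Option 1 vs Option 8: Option 1 wins 4–3.
Option 1 vs Option 6: Option 1 wins 5–2.
Option 3 vs Option 8: Option 8 wins 4–3.
Option 3 vs Option 6: Option 6 wins 5–2.
Option 8 vs Option 6: Option 8 wins 5–2.
Option 1 beats each rival — Option 3 (4–3), Option 8 (4–3), Option 6 (5–2) — so Option 1 is the Condorcet winner.

Yes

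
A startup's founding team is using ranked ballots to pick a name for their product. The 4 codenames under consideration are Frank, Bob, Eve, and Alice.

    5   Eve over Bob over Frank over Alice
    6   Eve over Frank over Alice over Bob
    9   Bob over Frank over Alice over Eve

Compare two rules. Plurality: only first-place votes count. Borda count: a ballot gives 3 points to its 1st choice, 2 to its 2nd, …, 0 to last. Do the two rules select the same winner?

Plurality first-place counts: Frank 0, Bob 9, Eve 11, Alice 0 → Eve.
Borda totals: Frank 35, Bob 37, Eve 33, Alice 15 → Bob.
The two rules disagree: plurality picks Eve, Borda picks Bob.

No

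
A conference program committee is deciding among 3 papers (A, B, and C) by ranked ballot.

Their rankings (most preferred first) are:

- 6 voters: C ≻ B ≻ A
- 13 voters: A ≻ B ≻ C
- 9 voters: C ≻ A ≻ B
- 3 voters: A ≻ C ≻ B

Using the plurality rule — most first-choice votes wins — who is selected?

A

First-place vote totals:
  A: 16
  B: 0
  C: 15
A has the most first-place votes.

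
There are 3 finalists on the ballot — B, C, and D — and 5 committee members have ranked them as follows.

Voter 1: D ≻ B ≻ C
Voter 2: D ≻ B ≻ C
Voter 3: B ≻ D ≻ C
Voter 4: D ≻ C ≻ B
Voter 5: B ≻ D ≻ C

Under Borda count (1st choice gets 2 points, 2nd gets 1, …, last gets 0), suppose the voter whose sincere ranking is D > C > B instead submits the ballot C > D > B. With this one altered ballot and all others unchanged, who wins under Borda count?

D

Borda totals with the altered ballot: B 6, C 2, D 7.
The winner is unchanged: still D.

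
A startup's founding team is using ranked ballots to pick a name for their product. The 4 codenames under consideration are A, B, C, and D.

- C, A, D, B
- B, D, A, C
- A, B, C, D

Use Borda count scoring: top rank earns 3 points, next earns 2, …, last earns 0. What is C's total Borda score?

Borda scores:
  A: 2 + 1 + 3 = 6
  B: 0 + 3 + 2 = 5
  C: 3 + 0 + 1 = 4
  D: 1 + 2 + 0 = 3

4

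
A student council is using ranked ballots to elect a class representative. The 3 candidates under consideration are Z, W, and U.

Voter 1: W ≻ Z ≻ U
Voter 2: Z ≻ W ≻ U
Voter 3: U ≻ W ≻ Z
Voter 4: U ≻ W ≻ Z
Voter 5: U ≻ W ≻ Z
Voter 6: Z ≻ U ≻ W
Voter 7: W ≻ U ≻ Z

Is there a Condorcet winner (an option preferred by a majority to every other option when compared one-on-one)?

Yes

Head-to-head results (7 voters total):
Z vs W: W wins 5–2.
Z vs U: U wins 4–3.
W vs U: U wins 4–3.
U beats each rival — Z (4–3), W (4–3) — so U is the Condorcet winner.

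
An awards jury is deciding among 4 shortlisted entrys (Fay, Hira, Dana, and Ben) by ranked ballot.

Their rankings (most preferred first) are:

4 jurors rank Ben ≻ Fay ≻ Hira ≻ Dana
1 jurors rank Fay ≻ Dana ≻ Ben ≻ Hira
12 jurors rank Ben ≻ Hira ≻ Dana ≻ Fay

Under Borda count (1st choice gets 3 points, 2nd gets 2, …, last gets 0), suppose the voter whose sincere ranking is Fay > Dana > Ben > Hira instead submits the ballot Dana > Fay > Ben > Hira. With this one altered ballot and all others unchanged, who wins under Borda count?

Ben

Borda totals with the altered ballot: Fay 10, Hira 28, Dana 15, Ben 49.
The winner is unchanged: still Ben.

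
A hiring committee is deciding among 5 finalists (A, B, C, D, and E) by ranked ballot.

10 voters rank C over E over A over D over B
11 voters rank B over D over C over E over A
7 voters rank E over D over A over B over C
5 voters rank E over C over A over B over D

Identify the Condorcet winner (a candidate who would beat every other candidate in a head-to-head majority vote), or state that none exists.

No Condorcet winner

Head-to-head results (33 voters total):
A vs B: A wins 22–11.
A vs C: C wins 26–7.
A vs D: D wins 18–15.
A vs E: E wins 33–0.
B vs C: B wins 18–15.
B vs D: D wins 17–16.
B vs E: E wins 22–11.
C vs D: D wins 18–15.
C vs E: C wins 21–12.
D vs E: E wins 22–11.
No candidate beats all others: A beats B beats C beats A, a majority cycle.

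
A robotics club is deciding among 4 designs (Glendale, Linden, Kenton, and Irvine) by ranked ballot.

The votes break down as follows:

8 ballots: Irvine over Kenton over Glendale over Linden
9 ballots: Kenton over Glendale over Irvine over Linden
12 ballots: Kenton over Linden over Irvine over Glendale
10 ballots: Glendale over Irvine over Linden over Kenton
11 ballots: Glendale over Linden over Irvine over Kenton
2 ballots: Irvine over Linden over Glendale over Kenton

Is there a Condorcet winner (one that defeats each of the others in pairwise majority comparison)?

Head-to-head results (52 voters total):
Glendale vs Linden: Glendale wins 38–14.
Glendale vs Kenton: Kenton wins 29–23.
Glendale vs Irvine: Glendale wins 30–22.
Linden vs Kenton: Kenton wins 29–23.
Linden vs Irvine: Irvine wins 29–23.
Kenton vs Irvine: Irvine wins 31–21.
No candidate beats all others: Glendale beats Irvine beats Kenton beats Glendale, a majority cycle.

No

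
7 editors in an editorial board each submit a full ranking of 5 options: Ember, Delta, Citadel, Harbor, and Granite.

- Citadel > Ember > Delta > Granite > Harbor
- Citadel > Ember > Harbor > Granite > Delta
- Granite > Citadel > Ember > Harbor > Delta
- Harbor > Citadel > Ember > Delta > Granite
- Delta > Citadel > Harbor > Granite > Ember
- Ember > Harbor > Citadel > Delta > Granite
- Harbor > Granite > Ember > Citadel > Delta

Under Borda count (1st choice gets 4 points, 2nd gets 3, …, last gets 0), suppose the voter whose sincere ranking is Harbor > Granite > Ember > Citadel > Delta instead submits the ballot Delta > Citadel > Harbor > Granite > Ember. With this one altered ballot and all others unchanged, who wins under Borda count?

Borda totals with the altered ballot: Ember 14, Delta 12, Citadel 22, Harbor 14, Granite 8.
The winner is unchanged: still Citadel.

Citadel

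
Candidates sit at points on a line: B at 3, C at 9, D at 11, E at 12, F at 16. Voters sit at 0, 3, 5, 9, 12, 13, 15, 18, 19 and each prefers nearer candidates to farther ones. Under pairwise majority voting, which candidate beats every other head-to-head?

E

With single-peaked preferences on a line, the Condorcet winner is the candidate closest to the median voter.
The median voter (position 12) is closest to E at 12.
Check: E vs C — voters closer to E: 5 of 9.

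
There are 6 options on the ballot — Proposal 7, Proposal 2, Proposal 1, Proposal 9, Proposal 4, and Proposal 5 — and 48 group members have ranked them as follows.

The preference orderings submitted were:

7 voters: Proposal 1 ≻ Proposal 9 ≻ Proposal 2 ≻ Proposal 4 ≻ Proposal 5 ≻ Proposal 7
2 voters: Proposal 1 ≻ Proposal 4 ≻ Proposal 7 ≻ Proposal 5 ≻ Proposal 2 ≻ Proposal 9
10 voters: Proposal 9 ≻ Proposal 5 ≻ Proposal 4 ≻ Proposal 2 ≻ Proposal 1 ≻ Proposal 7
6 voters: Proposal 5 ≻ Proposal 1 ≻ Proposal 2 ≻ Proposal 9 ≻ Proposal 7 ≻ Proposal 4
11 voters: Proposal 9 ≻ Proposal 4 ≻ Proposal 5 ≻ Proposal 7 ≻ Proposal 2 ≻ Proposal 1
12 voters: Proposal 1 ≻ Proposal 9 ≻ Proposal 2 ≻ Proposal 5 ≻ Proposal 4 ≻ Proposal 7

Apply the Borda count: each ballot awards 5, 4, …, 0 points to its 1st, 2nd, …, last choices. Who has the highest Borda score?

Proposal 9

Borda scores:
  Proposal 7: 7·0 + 2·3 + 10·0 + 6·1 + 11·2 + 12·0 = 34
  Proposal 2: 7·3 + 2·1 + 10·2 + 6·3 + 11·1 + 12·3 = 108
  Proposal 1: 7·5 + 2·5 + 10·1 + 6·4 + 11·0 + 12·5 = 139
  Proposal 9: 7·4 + 2·0 + 10·5 + 6·2 + 11·5 + 12·4 = 193
  Proposal 4: 7·2 + 2·4 + 10·3 + 6·0 + 11·4 + 12·1 = 108
  Proposal 5: 7·1 + 2·2 + 10·4 + 6·5 + 11·3 + 12·2 = 138
Proposal 9 has the highest total.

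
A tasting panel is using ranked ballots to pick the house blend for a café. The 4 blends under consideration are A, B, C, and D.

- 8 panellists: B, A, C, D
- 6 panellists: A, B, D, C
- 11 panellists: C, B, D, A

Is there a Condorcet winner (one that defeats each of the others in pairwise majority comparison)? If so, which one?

B

Head-to-head results (25 voters total):
A vs B: B wins 19–6.
A vs C: A wins 14–11.
A vs D: A wins 14–11.
B vs C: B wins 14–11.
B vs D: B wins 25–0.
C vs D: C wins 19–6.
B beats each rival — A (19–6), C (14–11), D (25–0) — so B is the Condorcet winner.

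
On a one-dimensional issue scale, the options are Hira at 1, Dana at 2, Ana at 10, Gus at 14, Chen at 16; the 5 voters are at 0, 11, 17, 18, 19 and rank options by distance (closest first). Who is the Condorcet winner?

Chen

With single-peaked preferences on a line, the Condorcet winner is the candidate closest to the median voter.
The median voter (position 17) is closest to Chen at 16.
Check: Chen vs Ana — voters closer to Chen: 3 of 5.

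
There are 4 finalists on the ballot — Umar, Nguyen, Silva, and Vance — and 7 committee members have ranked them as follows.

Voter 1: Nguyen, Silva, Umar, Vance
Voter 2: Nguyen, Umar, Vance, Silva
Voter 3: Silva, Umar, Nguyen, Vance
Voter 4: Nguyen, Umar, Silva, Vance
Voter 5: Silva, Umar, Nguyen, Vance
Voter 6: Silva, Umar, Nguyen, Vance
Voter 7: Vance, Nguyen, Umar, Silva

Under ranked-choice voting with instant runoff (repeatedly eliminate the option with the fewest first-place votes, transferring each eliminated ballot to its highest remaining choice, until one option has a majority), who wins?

Round 1: Nguyen 3, Silva 3, Vance 1, Umar 0. Umar has the fewest and is eliminated.
Round 2: Nguyen 3, Silva 3, Vance 1. Vance has the fewest and is eliminated.
Round 3: Nguyen 4, Silva 3. Nguyen has a majority.

Nguyen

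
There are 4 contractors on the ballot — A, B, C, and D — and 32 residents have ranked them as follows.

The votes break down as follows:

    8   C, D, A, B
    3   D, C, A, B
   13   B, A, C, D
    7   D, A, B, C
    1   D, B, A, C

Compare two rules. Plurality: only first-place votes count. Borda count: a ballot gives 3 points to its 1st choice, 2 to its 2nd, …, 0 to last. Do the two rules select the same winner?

No

Plurality first-place counts: A 0, B 13, C 8, D 11 → B.
Borda totals: A 52, B 48, C 43, D 49 → A.
The two rules disagree: plurality picks B, Borda picks A.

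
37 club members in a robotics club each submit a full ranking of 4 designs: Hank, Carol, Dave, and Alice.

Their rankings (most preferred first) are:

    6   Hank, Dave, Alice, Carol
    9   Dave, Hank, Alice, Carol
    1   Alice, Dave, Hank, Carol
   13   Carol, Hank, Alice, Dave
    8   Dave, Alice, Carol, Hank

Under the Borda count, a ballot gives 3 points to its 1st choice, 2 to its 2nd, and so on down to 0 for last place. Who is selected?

Borda scores:
  Hank: 6·3 + 9·2 + 1 + 13·2 + 8·0 = 63
  Carol: 6·0 + 9·0 + 0 + 13·3 + 8·1 = 47
  Dave: 6·2 + 9·3 + 2 + 13·0 + 8·3 = 65
  Alice: 6·1 + 9·1 + 3 + 13·1 + 8·2 = 47
Dave has the highest total.

Dave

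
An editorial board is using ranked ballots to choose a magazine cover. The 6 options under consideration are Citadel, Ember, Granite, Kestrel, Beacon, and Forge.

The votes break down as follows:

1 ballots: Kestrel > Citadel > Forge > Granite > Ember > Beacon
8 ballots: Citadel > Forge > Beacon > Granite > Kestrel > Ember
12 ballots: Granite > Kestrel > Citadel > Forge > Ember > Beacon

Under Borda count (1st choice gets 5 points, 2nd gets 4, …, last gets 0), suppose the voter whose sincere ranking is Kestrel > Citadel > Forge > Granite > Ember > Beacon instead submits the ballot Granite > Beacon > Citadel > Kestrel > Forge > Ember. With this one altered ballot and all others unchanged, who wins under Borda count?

Borda totals with the altered ballot: Citadel 79, Ember 12, Granite 81, Kestrel 58, Beacon 28, Forge 57.
The switch changes the winner from Citadel to Granite.

Granite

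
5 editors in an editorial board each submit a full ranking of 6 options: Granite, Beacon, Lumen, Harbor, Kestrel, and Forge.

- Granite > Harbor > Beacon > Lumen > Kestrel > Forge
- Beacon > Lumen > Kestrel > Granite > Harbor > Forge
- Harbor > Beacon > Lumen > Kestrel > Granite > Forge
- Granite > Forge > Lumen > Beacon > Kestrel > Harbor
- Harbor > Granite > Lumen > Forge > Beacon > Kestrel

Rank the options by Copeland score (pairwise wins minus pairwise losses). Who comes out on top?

Pairwise results:
  Granite vs Beacon: Granite wins 3–2.
  Granite vs Lumen: Granite wins 3–2.
  Granite vs Harbor: Granite wins 3–2.
  Granite vs Kestrel: Granite wins 3–2.
  Granite vs Forge: Granite wins 5–0.
  Beacon vs Lumen: Beacon wins 3–2.
  Beacon vs Harbor: Harbor wins 3–2.
  Beacon vs Kestrel: Beacon wins 5–0.
  Beacon vs Forge: Beacon wins 3–2.
  Lumen vs Harbor: Harbor wins 3–2.
  Lumen vs Kestrel: Lumen wins 5–0.
  Lumen vs Forge: Lumen wins 4–1.
  Harbor vs Kestrel: Harbor wins 3–2.
  Harbor vs Forge: Harbor wins 4–1.
  Kestrel vs Forge: Kestrel wins 3–2.
Copeland scores (wins − losses):
  Granite: 5 − 0 = 5
  Beacon: 3 − 2 = 1
  Lumen: 2 − 3 = -1
  Harbor: 4 − 1 = 3
  Kestrel: 1 − 4 = -3
  Forge: 0 − 5 = -5
Granite has the best Copeland score.

Granite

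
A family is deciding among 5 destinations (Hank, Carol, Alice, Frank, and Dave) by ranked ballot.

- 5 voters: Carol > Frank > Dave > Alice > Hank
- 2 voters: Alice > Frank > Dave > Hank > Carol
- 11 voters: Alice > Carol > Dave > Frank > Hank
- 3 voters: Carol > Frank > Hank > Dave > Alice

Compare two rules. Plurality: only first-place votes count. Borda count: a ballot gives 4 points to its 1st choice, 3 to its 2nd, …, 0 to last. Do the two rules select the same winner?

No

Plurality first-place counts: Hank 0, Carol 8, Alice 13, Frank 0, Dave 0 → Alice.
Borda totals: Hank 8, Carol 65, Alice 57, Frank 41, Dave 39 → Carol.
The two rules disagree: plurality picks Alice, Borda picks Carol.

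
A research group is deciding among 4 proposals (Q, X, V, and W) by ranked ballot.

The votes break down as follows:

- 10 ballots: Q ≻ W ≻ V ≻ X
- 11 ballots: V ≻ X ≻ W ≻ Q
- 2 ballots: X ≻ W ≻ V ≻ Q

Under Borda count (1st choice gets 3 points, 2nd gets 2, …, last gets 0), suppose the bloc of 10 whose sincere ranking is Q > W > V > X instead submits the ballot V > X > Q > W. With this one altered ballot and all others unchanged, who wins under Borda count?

Borda totals with the altered ballot: Q 10, X 48, V 65, W 15.
The winner is unchanged: still V.

V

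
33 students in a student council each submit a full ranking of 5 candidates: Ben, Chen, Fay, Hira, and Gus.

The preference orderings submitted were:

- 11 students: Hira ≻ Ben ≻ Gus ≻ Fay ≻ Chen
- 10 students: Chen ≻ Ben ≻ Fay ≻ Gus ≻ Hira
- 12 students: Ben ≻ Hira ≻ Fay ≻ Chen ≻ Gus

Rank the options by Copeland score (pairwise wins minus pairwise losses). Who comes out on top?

Pairwise results:
  Ben vs Chen: Ben wins 23–10.
  Ben vs Fay: Ben wins 33–0.
  Ben vs Hira: Ben wins 22–11.
  Ben vs Gus: Ben wins 33–0.
  Chen vs Fay: Fay wins 23–10.
  Chen vs Hira: Hira wins 23–10.
  Chen vs Gus: Chen wins 22–11.
  Fay vs Hira: Hira wins 23–10.
  Fay vs Gus: Fay wins 22–11.
  Hira vs Gus: Hira wins 23–10.
Copeland scores (wins − losses):
  Ben: 4 − 0 = 4
  Chen: 1 − 3 = -2
  Fay: 2 − 2 = 0
  Hira: 3 − 1 = 2
  Gus: 0 − 4 = -4
Ben has the best Copeland score.

Ben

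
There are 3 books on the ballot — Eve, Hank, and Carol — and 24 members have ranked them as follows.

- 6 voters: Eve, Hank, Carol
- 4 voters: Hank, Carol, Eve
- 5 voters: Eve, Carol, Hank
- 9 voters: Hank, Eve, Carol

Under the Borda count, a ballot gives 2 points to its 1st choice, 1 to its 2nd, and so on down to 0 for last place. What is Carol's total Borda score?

Borda scores:
  Eve: 6·2 + 4·0 + 5·2 + 9·1 = 31
  Hank: 6·1 + 4·2 + 5·0 + 9·2 = 32
  Carol: 6·0 + 4·1 + 5·1 + 9·0 = 9

9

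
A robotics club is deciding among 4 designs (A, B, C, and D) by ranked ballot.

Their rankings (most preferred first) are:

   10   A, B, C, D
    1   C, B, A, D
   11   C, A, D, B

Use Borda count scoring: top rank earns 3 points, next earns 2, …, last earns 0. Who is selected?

Borda scores:
  A: 10·3 + 1 + 11·2 = 53
  B: 10·2 + 2 + 11·0 = 22
  C: 10·1 + 3 + 11·3 = 46
  D: 10·0 + 0 + 11·1 = 11
A has the highest total.

A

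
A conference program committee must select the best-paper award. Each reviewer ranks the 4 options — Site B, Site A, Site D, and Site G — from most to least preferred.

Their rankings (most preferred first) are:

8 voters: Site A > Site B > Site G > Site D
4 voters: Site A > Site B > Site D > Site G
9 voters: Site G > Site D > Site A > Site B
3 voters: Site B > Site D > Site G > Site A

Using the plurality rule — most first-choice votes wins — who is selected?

Site A

First-place vote totals:
  Site B: 3
  Site A: 12
  Site D: 0
  Site G: 9
Site A has the most first-place votes.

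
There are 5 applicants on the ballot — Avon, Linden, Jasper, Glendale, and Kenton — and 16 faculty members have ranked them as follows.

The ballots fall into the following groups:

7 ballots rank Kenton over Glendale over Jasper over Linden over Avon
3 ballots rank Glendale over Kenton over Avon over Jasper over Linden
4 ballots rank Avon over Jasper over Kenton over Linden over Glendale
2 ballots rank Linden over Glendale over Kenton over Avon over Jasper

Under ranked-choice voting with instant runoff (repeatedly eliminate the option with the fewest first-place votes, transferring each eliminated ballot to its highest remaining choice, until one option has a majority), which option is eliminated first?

Jasper

Round 1: Kenton 7, Avon 4, Glendale 3, Linden 2, Jasper 0. Jasper has the fewest and is eliminated.
Round 2: Kenton 7, Avon 4, Glendale 3, Linden 2. Linden has the fewest and is eliminated.
Round 3: Kenton 7, Glendale 5, Avon 4. Avon has the fewest and is eliminated.
Round 4: Kenton 11, Glendale 5. Kenton has a majority.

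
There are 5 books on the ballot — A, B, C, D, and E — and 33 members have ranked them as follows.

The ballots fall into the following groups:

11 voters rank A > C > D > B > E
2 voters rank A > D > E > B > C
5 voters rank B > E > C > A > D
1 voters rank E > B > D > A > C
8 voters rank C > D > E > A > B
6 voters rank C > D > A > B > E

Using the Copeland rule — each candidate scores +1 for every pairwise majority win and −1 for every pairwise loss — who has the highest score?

C

Pairwise results:
  A vs B: A wins 27–6.
  A vs C: C wins 19–14.
  A vs D: A wins 18–15.
  A vs E: A wins 19–14.
  B vs C: C wins 25–8.
  B vs D: D wins 27–6.
  B vs E: B wins 22–11.
  C vs D: C wins 30–3.
  C vs E: C wins 25–8.
  D vs E: D wins 27–6.
Copeland scores (wins − losses):
  A: 3 − 1 = 2
  B: 1 − 3 = -2
  C: 4 − 0 = 4
  D: 2 − 2 = 0
  E: 0 − 4 = -4
C has the best Copeland score.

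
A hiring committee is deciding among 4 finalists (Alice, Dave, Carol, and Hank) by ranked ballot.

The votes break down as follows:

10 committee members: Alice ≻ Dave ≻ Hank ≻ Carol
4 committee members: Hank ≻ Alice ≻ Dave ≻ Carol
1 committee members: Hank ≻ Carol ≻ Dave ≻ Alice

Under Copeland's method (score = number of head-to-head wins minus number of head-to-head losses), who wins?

Alice

Pairwise results:
  Alice vs Dave: Alice wins 14–1.
  Alice vs Carol: Alice wins 14–1.
  Alice vs Hank: Alice wins 10–5.
  Dave vs Carol: Dave wins 14–1.
  Dave vs Hank: Dave wins 10–5.
  Carol vs Hank: Hank wins 15–0.
Copeland scores (wins − losses):
  Alice: 3 − 0 = 3
  Dave: 2 − 1 = 1
  Carol: 0 − 3 = -3
  Hank: 1 − 2 = -1
Alice has the best Copeland score.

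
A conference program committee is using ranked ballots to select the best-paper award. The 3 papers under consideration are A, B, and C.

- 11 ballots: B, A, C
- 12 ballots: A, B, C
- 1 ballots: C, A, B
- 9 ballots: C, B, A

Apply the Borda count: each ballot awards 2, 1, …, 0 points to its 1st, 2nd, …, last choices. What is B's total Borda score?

43

Borda scores:
  A: 11·1 + 12·2 + 1 + 9·0 = 36
  B: 11·2 + 12·1 + 0 + 9·1 = 43
  C: 11·0 + 12·0 + 2 + 9·2 = 20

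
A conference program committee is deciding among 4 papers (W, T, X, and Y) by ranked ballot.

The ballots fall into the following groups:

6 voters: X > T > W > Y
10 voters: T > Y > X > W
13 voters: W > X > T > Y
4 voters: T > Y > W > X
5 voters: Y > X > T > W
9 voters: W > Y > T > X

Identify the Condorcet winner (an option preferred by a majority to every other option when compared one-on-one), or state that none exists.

Head-to-head results (47 voters total):
W vs T: T wins 25–22.
W vs X: W wins 26–21.
W vs Y: W wins 28–19.
T vs X: X wins 24–23.
T vs Y: T wins 33–14.
X vs Y: Y wins 28–19.
No candidate beats all others: W beats X beats T beats W, a majority cycle.

There is no Condorcet winner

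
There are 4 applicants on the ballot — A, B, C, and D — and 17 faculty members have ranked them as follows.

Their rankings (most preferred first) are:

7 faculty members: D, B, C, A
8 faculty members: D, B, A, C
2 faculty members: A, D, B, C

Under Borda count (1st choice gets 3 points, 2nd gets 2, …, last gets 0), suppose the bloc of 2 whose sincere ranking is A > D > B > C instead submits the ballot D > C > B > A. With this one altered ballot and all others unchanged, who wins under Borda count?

D

Borda totals with the altered ballot: A 8, B 32, C 11, D 51.
The winner is unchanged: still D.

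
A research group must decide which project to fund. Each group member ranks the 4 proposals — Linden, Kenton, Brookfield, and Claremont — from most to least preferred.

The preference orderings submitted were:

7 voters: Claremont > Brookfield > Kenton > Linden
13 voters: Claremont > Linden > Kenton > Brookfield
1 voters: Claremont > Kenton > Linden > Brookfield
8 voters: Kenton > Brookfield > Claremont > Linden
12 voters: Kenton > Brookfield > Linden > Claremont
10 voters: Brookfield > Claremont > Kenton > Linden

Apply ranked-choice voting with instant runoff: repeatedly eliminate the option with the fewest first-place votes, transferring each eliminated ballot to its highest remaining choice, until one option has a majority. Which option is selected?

Claremont

Round 1: Claremont 21, Kenton 20, Brookfield 10, Linden 0. Linden has the fewest and is eliminated.
Round 2: Claremont 21, Kenton 20, Brookfield 10. Brookfield has the fewest and is eliminated.
Round 3: Claremont 31, Kenton 20. Claremont has a majority.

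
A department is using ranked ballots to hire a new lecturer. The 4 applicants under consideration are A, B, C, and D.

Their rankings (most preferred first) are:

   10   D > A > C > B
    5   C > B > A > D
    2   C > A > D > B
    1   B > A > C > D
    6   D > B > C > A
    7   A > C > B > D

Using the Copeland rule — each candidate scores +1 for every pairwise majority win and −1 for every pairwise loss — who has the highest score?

Pairwise results:
  A vs B: A wins 19–12.
  A vs C: A wins 18–13.
  A vs D: D wins 16–15.
  B vs C: C wins 24–7.
  B vs D: D wins 18–13.
  C vs D: D wins 16–15.
Copeland scores (wins − losses):
  A: 2 − 1 = 1
  B: 0 − 3 = -3
  C: 1 − 2 = -1
  D: 3 − 0 = 3
D has the best Copeland score.

D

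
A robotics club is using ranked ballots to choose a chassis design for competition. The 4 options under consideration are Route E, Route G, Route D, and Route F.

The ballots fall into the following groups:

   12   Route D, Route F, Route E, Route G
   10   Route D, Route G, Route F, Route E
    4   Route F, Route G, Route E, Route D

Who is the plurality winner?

First-place vote totals:
  Route E: 0
  Route G: 0
  Route D: 22
  Route F: 4
Route D has the most first-place votes.

Route D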